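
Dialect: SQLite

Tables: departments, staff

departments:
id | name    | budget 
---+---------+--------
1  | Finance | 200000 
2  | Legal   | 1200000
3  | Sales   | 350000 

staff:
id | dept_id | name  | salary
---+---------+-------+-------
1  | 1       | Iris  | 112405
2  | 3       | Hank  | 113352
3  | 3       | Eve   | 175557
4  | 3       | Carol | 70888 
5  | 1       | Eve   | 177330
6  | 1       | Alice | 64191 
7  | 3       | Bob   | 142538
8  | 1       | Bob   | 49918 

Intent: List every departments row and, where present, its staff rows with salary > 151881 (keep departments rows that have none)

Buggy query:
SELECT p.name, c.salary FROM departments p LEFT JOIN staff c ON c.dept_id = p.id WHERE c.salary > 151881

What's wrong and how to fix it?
Bug: A WHERE condition on the right-hand table after LEFT JOIN drops unmatched parents

Fix: Move the right-table condition into the ON clause so unmatched parents are kept

Corrected query:
SELECT p.name, c.salary FROM departments p LEFT JOIN staff c ON c.dept_id = p.id AND c.salary > 151881

Result:
name    | salary
--------+-------
Finance | 177330
Legal   | NULL  
Sales   | 175557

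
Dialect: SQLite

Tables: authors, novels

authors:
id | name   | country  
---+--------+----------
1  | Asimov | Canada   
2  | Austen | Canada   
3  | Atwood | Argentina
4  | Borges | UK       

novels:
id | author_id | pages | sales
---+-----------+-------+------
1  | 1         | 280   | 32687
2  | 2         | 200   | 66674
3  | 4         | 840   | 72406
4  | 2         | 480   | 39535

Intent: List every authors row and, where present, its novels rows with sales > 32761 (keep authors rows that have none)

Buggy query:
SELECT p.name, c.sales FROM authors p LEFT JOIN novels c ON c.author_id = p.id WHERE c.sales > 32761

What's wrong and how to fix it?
Bug: Filtering c.sales in WHERE discards the NULL rows produced by LEFT JOIN, turning it into an inner join

Fix: Put 'c.sales > 32761' in the JOIN's ON clause instead of WHERE

Corrected query:
SELECT p.name, c.sales FROM authors p LEFT JOIN novels c ON c.author_id = p.id AND c.sales > 32761

Result:
name   | sales
-------+------
Asimov | NULL 
Austen | 39535
Austen | 66674
Atwood | NULL 
Borges | 72406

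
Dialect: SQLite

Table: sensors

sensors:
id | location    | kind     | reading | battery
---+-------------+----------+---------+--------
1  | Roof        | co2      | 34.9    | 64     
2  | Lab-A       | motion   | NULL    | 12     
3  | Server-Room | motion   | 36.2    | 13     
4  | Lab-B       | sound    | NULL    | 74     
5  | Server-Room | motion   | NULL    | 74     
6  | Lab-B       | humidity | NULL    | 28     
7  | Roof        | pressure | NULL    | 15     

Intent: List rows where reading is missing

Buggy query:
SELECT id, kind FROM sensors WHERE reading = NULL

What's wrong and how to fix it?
Bug: '= NULL' is always unknown in SQL three-valued logic, so no rows match

Fix: Use IS NULL to test for NULL

Corrected query:
SELECT id, kind FROM sensors WHERE reading IS NULL

Result:
id | kind    
---+---------
2  | motion  
4  | sound   
5  | motion  
6  | humidity
7  | pressure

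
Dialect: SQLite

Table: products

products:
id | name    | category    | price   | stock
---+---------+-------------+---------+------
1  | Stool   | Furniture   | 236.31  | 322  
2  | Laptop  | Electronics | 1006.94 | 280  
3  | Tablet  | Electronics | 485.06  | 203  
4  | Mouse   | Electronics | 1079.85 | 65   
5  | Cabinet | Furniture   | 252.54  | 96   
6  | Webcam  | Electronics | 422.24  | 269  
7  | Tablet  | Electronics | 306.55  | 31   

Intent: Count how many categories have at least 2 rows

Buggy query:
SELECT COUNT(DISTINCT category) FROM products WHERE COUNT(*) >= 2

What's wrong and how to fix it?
Bug: WHERE filters individual rows, not groups, so a group-level COUNT is invalid there

Fix: Use a subquery that GROUPs and filters with HAVING, then count its rows

Corrected query:
SELECT COUNT(*) FROM (SELECT category FROM products GROUP BY category HAVING COUNT(*) >= 2)

Result:
COUNT(*)
--------
2       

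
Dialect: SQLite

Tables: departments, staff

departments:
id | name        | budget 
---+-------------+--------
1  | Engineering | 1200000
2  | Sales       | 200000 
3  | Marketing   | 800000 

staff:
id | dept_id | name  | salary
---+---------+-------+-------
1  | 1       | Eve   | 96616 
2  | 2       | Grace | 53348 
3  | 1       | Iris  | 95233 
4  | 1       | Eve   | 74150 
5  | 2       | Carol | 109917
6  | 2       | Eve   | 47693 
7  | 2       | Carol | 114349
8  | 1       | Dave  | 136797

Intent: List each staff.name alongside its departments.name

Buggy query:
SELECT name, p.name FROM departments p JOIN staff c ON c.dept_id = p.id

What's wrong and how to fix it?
Bug: Both tables have a 'name' column; the unqualified reference is ambiguous

Fix: Qualify the column with its table alias (c.name)

Corrected query:
SELECT c.name, p.name FROM departments p JOIN staff c ON c.dept_id = p.id

Result:
name  | name       
------+------------
Eve   | Engineering
Grace | Sales      
Iris  | Engineering
Eve   | Engineering
Carol | Sales      
Eve   | Sales      
Carol | Sales      
Dave  | Engineering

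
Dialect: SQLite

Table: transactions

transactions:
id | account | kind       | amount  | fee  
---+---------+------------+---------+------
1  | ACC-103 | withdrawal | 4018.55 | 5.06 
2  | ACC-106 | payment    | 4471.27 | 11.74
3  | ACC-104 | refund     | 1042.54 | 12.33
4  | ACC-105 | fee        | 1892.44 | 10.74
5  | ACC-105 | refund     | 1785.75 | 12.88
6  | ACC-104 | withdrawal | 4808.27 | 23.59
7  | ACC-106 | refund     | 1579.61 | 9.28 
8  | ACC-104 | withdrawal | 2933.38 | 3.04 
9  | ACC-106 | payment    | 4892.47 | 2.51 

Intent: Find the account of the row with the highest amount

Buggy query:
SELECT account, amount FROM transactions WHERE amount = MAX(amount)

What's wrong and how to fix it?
Bug: WHERE is evaluated per row; an aggregate over the whole table isn't defined there

Fix: Use a subquery: WHERE amount = (SELECT MAX(amount) FROM transactions)

Corrected query:
SELECT account, amount FROM transactions WHERE amount = (SELECT MAX(amount) FROM transactions)

Result:
account | amount 
--------+--------
ACC-106 | 4892.47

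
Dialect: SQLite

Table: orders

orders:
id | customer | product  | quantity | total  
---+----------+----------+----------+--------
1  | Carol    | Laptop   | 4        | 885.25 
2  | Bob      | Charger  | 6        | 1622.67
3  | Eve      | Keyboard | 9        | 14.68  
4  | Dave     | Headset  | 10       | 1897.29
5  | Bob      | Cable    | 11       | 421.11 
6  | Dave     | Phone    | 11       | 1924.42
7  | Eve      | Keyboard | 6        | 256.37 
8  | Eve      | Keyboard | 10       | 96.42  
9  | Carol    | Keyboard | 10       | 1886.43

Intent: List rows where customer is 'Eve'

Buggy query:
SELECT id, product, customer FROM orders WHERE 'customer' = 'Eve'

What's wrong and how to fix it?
Bug: Single quotes denote string literals in SQL; the column name is being compared as a constant string

Fix: Reference the column as customer without single quotes

Corrected query:
SELECT id, product, customer FROM orders WHERE customer = 'Eve'

Result:
id | product  | customer
---+----------+---------
3  | Keyboard | Eve     
7  | Keyboard | Eve     
8  | Keyboard | Eve     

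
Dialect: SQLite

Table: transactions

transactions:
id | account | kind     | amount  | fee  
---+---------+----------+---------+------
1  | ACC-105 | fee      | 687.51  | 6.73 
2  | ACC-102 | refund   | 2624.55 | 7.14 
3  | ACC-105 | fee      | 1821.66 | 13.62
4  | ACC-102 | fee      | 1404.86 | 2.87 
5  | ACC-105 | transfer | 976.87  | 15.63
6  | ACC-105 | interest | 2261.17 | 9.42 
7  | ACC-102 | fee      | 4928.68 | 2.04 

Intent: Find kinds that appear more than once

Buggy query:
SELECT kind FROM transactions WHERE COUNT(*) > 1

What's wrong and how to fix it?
Bug: WHERE can't reference COUNT(*); aggregates are computed after WHERE

Fix: GROUP BY kind, then filter groups with HAVING COUNT(*) > 1

Corrected query:
SELECT kind FROM transactions GROUP BY kind HAVING COUNT(*) > 1

Result:
kind
----
fee 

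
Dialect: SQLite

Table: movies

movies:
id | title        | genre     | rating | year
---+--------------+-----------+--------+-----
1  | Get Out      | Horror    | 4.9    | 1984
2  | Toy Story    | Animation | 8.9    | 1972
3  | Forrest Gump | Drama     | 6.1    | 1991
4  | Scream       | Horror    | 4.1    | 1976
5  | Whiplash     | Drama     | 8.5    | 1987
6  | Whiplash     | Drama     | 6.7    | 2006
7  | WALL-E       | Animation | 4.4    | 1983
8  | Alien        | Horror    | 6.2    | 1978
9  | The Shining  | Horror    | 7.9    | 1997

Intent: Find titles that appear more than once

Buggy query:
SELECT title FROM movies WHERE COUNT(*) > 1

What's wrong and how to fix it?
Bug: WHERE can't reference COUNT(*); aggregates are computed after WHERE

Fix: Group first, then use HAVING for the count condition

Corrected query:
SELECT title FROM movies GROUP BY title HAVING COUNT(*) > 1

Result:
title   
--------
Whiplash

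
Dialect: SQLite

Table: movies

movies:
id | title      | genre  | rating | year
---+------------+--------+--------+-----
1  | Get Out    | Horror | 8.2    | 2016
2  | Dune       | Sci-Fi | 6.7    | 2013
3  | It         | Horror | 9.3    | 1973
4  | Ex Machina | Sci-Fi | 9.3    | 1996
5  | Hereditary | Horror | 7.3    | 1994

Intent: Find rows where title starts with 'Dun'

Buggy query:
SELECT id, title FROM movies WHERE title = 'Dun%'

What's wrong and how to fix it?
Bug: Wildcards only work with LIKE; '=' treats '%' as a literal character

Fix: Replace '=' with LIKE so 'Dun%' is treated as a pattern

Corrected query:
SELECT id, title FROM movies WHERE title LIKE 'Dun%'

Result:
id | title
---+------
2  | Dune 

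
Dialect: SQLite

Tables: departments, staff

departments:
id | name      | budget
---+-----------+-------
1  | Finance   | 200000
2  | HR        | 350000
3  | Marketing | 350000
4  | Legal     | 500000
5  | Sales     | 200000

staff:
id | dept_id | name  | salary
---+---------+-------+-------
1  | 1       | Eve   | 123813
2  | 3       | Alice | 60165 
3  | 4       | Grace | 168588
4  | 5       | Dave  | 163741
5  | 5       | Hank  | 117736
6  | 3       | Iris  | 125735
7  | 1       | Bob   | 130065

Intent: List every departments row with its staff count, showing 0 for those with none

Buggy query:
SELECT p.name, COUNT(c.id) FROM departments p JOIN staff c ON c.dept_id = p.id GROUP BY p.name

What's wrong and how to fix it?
Bug: An inner join excludes parents with zero children

Fix: Use LEFT JOIN so parents without children still appear (COUNT(c.id) gives 0)

Corrected query:
SELECT p.name, COUNT(c.id) FROM departments p LEFT JOIN staff c ON c.dept_id = p.id GROUP BY p.name

Result:
name      | COUNT(c.id)
----------+------------
Finance   | 2          
HR        | 0          
Legal     | 1          
Marketing | 2          
Sales     | 2          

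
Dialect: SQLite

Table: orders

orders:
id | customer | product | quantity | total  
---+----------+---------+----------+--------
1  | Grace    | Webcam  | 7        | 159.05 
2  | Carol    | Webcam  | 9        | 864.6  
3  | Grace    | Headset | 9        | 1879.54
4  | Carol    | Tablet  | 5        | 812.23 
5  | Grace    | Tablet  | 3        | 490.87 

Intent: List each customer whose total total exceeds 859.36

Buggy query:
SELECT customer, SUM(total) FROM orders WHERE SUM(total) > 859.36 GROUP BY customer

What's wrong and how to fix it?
Bug: Aggregate functions cannot appear in a WHERE clause

Fix: Use HAVING (which filters groups after aggregation) instead of WHERE

Corrected query:
SELECT customer, SUM(total) FROM orders GROUP BY customer HAVING SUM(total) > 859.36

Result:
customer | SUM(total)
---------+-----------
Carol    | 1676.83   
Grace    | 2529.46   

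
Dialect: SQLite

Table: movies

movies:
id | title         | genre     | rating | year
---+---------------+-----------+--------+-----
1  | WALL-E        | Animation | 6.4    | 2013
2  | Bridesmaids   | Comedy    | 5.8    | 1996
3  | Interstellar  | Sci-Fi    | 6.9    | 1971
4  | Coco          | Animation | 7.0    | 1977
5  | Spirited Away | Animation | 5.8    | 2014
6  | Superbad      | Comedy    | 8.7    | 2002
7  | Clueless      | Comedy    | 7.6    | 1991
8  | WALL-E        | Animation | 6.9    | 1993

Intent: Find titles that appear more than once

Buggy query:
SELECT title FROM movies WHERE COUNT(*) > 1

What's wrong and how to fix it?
Bug: COUNT(*) is an aggregate and cannot be used in WHERE

Fix: GROUP BY title, then filter groups with HAVING COUNT(*) > 1

Corrected query:
SELECT title FROM movies GROUP BY title HAVING COUNT(*) > 1

Result:
title 
------
WALL-E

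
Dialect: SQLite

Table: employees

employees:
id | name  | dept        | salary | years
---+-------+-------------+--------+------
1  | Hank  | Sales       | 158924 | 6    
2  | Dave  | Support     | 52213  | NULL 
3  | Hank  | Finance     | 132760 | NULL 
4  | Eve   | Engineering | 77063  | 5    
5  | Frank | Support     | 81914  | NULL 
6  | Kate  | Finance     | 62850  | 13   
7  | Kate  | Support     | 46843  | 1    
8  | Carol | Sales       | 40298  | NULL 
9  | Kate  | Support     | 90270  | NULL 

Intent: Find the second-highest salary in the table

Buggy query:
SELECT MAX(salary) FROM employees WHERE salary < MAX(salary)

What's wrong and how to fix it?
Bug: MAX(salary) on the right of the comparison is an aggregate-in-WHERE error

Fix: Put the inner MAX in a scalar subquery

Corrected query:
SELECT MAX(salary) FROM employees WHERE salary < (SELECT MAX(salary) FROM employees)

Result:
MAX(salary)
-----------
132760     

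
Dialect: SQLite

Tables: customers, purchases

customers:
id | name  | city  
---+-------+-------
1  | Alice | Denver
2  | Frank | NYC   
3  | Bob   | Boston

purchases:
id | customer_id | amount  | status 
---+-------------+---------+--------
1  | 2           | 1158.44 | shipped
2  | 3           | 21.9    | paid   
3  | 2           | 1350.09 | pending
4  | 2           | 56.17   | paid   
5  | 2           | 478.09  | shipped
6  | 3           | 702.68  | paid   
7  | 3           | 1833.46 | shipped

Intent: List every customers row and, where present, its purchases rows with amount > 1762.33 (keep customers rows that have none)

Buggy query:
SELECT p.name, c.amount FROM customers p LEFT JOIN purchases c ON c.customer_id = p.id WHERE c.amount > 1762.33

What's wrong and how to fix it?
Bug: A WHERE condition on the right-hand table after LEFT JOIN drops unmatched parents

Fix: Move the right-table condition into the ON clause so unmatched parents are kept

Corrected query:
SELECT p.name, c.amount FROM customers p LEFT JOIN purchases c ON c.customer_id = p.id AND c.amount > 1762.33

Result:
name  | amount 
------+--------
Alice | NULL   
Frank | NULL   
Bob   | 1833.46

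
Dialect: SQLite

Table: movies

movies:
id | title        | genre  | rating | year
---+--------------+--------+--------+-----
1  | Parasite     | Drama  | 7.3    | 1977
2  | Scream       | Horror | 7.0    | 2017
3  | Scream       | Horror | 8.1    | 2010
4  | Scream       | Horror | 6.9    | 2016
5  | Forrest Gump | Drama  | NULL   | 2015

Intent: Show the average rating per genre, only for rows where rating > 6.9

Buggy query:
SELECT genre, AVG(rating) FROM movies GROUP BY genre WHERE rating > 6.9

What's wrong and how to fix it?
Bug: WHERE cannot follow GROUP BY

Fix: Place WHERE between FROM and GROUP BY

Corrected query:
SELECT genre, AVG(rating) FROM movies WHERE rating > 6.9 GROUP BY genre

Result:
genre  | AVG(rating)
-------+------------
Drama  | 7.3        
Horror | 7.55       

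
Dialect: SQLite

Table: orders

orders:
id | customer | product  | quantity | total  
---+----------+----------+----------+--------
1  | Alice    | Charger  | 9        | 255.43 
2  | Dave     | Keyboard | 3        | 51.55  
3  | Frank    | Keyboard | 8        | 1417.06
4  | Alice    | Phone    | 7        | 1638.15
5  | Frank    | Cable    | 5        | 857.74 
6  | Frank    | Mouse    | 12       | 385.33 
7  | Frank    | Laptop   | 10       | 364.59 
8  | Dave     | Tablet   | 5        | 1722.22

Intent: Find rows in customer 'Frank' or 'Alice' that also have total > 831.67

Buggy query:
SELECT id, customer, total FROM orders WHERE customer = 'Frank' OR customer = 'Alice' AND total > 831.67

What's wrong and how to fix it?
Bug: Without parentheses, AND is evaluated before OR, so the total filter only applies to the 'Alice' branch

Fix: Add parentheses around the OR so the AND applies to both alternatives

Corrected query:
SELECT id, customer, total FROM orders WHERE (customer = 'Frank' OR customer = 'Alice') AND total > 831.67

Result:
id | customer | total  
---+----------+--------
3  | Frank    | 1417.06
4  | Alice    | 1638.15
5  | Frank    | 857.74 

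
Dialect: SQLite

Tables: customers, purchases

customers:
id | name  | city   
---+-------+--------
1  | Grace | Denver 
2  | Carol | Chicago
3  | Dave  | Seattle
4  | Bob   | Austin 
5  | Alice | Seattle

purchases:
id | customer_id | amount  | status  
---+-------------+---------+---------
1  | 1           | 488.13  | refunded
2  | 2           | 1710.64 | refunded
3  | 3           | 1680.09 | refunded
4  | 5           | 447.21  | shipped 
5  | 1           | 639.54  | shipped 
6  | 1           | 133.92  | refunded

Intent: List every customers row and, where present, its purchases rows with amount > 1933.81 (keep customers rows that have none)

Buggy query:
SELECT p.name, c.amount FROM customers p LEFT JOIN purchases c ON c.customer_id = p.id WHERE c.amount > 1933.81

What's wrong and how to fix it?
Bug: Filtering c.amount in WHERE discards the NULL rows produced by LEFT JOIN, turning it into an inner join

Fix: Put 'c.amount > 1933.81' in the JOIN's ON clause instead of WHERE

Corrected query:
SELECT p.name, c.amount FROM customers p LEFT JOIN purchases c ON c.customer_id = p.id AND c.amount > 1933.81

Result:
name  | amount
------+-------
Grace | NULL  
Carol | NULL  
Dave  | NULL  
Bob   | NULL  
Alice | NULL  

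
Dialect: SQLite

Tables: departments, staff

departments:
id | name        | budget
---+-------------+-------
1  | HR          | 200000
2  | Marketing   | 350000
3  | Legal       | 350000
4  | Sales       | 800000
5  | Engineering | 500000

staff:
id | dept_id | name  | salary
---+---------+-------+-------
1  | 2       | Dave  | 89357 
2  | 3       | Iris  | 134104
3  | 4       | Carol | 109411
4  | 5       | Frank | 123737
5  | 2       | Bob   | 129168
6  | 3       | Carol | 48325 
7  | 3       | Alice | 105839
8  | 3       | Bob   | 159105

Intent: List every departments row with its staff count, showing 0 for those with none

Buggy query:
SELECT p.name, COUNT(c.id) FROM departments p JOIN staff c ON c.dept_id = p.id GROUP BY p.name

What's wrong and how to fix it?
Bug: INNER JOIN drops departments rows that have no matching staff rows

Fix: Use LEFT JOIN so parents without children still appear (COUNT(c.id) gives 0)

Corrected query:
SELECT p.name, COUNT(c.id) FROM departments p LEFT JOIN staff c ON c.dept_id = p.id GROUP BY p.name

Result:
name        | COUNT(c.id)
------------+------------
Engineering | 1          
HR          | 0          
Legal       | 4          
Marketing   | 2          
Sales       | 1          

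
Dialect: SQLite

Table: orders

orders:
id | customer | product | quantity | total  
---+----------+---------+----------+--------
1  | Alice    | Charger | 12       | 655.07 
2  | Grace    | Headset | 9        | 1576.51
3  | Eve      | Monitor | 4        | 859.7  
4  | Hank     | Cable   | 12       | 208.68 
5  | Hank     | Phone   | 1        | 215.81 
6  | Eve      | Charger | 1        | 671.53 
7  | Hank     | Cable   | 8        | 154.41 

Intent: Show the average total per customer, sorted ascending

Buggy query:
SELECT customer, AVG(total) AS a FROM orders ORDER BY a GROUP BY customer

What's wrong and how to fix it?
Bug: ORDER BY appears before GROUP BY; SQL clause order requires GROUP BY first

Fix: Reorder: SELECT … FROM … GROUP BY … ORDER BY …

Corrected query:
SELECT customer, AVG(total) AS a FROM orders GROUP BY customer ORDER BY a

Result:
customer | a         
---------+-----------
Hank     | 192.966667
Alice    | 655.07    
Eve      | 765.615   
Grace    | 1576.51   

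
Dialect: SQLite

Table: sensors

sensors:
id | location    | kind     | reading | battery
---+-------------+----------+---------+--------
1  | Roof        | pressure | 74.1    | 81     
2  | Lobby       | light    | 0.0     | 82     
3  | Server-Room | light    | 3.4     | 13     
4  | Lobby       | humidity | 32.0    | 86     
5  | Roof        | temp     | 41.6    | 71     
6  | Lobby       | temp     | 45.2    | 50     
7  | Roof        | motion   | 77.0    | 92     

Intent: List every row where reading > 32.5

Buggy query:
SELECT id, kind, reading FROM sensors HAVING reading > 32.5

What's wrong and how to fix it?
Bug: HAVING filters the output of aggregation, but this query has no GROUP BY and no aggregate functions, so SQLite rejects it (HAVING clause on a non-aggregate query); the condition here is per row

Fix: Replace HAVING with WHERE since the condition applies to individual rows

Corrected query:
SELECT id, kind, reading FROM sensors WHERE reading > 32.5

Result:
id | kind     | reading
---+----------+--------
1  | pressure | 74.1   
5  | temp     | 41.6   
6  | temp     | 45.2   
7  | motion   | 77     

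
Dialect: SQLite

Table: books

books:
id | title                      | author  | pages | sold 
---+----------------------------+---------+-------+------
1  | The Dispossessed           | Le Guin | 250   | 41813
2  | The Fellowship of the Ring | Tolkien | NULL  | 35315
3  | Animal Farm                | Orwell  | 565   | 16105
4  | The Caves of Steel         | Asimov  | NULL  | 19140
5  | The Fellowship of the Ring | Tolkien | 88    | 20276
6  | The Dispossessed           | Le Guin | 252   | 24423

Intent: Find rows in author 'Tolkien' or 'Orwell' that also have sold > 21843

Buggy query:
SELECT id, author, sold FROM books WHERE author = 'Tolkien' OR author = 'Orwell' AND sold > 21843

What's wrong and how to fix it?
Bug: AND binds tighter than OR, so this parses as author = 'Tolkien' OR (author = 'Orwell' AND sold > 21843)

Fix: Group the OR with parentheses (or use IN), then AND the threshold

Corrected query:
SELECT id, author, sold FROM books WHERE (author = 'Tolkien' OR author = 'Orwell') AND sold > 21843

Result:
id | author  | sold 
---+---------+------
2  | Tolkien | 35315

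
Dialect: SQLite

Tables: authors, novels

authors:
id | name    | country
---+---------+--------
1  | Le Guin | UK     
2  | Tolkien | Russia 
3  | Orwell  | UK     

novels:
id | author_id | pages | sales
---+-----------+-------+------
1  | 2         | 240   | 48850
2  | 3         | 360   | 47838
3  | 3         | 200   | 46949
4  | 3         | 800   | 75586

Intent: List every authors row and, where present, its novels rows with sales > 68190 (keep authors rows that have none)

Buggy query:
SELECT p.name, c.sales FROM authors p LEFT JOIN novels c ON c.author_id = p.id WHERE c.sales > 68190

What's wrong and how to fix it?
Bug: A WHERE condition on the right-hand table after LEFT JOIN drops unmatched parents

Fix: Put 'c.sales > 68190' in the JOIN's ON clause instead of WHERE

Corrected query:
SELECT p.name, c.sales FROM authors p LEFT JOIN novels c ON c.author_id = p.id AND c.sales > 68190

Result:
name    | sales
--------+------
Le Guin | NULL 
Tolkien | NULL 
Orwell  | 75586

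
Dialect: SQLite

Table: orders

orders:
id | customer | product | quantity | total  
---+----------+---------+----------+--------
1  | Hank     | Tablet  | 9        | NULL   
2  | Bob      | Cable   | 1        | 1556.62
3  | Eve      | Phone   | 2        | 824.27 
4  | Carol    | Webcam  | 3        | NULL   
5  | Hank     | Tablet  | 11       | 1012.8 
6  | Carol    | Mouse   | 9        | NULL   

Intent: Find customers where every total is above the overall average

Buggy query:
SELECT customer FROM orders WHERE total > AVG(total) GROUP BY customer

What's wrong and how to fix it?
Bug: WHERE evaluates per row before aggregation, so AVG() is unavailable

Fix: Compute the overall average in a scalar subquery and compare each group's MIN against it in HAVING

Corrected query:
SELECT customer FROM orders GROUP BY customer HAVING MIN(total) > (SELECT AVG(total) FROM orders)

Result:
customer
--------
Bob     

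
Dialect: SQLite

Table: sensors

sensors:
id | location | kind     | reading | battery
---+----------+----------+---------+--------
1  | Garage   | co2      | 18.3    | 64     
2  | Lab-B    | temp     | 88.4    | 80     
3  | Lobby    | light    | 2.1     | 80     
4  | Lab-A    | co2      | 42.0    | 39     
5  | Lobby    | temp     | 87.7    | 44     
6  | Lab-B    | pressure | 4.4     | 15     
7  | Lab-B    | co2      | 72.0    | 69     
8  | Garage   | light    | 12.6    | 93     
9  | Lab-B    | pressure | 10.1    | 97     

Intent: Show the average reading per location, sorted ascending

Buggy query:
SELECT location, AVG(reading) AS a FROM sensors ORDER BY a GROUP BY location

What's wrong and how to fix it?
Bug: GROUP BY must precede ORDER BY

Fix: Move ORDER BY to the end, after GROUP BY

Corrected query:
SELECT location, AVG(reading) AS a FROM sensors GROUP BY location ORDER BY a

Result:
location | a     
---------+-------
Garage   | 15.45 
Lab-A    | 42    
Lab-B    | 43.725
Lobby    | 44.9  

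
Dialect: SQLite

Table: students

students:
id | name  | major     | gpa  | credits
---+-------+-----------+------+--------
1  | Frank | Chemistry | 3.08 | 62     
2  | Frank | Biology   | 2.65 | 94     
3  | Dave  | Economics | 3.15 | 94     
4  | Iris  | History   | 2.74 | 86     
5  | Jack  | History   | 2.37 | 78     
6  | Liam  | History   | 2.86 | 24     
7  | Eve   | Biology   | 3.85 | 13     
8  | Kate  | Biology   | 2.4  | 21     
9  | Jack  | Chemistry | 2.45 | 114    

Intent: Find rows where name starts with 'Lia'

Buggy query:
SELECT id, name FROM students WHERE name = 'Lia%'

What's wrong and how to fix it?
Bug: Wildcards only work with LIKE; '=' treats '%' as a literal character

Fix: Use LIKE for wildcard pattern matching

Corrected query:
SELECT id, name FROM students WHERE name LIKE 'Lia%'

Result:
id | name
---+-----
6  | Liam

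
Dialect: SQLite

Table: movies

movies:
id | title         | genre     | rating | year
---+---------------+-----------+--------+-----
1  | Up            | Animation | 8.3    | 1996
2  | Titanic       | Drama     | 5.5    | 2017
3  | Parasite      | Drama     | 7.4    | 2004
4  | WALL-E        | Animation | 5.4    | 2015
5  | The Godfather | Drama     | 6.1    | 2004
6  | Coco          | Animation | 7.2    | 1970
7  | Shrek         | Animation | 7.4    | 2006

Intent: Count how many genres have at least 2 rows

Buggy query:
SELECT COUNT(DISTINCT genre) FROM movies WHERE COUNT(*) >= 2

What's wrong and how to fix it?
Bug: WHERE filters individual rows, not groups, so a group-level COUNT is invalid there

Fix: Use a subquery that GROUPs and filters with HAVING, then count its rows

Corrected query:
SELECT COUNT(*) FROM (SELECT genre FROM movies GROUP BY genre HAVING COUNT(*) >= 2)

Result:
COUNT(*)
--------
2       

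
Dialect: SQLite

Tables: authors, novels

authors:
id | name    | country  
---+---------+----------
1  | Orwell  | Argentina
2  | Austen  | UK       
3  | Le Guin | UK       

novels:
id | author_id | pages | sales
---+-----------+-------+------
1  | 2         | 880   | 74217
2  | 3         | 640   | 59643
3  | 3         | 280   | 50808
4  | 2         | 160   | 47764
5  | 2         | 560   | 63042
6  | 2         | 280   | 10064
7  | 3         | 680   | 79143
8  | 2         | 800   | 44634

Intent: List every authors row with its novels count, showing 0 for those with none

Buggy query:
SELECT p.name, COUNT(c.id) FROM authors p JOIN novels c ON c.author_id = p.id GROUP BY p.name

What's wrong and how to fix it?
Bug: INNER JOIN drops authors rows that have no matching novels rows

Fix: Switch to LEFT JOIN to retain unmatched parent rows

Corrected query:
SELECT p.name, COUNT(c.id) FROM authors p LEFT JOIN novels c ON c.author_id = p.id GROUP BY p.name

Result:
name    | COUNT(c.id)
--------+------------
Austen  | 5          
Le Guin | 3          
Orwell  | 0          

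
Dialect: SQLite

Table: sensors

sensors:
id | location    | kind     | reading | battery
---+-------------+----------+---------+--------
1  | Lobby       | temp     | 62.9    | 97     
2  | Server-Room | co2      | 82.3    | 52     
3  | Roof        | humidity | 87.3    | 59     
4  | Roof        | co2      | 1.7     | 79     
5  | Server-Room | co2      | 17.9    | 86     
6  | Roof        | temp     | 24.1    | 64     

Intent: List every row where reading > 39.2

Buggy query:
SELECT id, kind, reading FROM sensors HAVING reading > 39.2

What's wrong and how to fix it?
Bug: HAVING filters the output of aggregation, but this query has no GROUP BY and no aggregate functions, so SQLite rejects it (HAVING clause on a non-aggregate query); the condition here is per row

Fix: Use WHERE for row-level filtering

Corrected query:
SELECT id, kind, reading FROM sensors WHERE reading > 39.2

Result:
id | kind     | reading
---+----------+--------
1  | temp     | 62.9   
2  | co2      | 82.3   
3  | humidity | 87.3   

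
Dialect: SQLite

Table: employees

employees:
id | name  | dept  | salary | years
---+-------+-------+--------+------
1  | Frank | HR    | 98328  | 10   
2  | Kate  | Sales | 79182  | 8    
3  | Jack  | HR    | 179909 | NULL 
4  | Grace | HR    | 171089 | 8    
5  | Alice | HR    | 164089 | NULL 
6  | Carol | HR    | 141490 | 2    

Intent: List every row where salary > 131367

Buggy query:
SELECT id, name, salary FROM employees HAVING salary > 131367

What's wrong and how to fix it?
Bug: HAVING filters the output of aggregation, but this query has no GROUP BY and no aggregate functions, so SQLite rejects it (HAVING clause on a non-aggregate query); the condition here is per row

Fix: Replace HAVING with WHERE since the condition applies to individual rows

Corrected query:
SELECT id, name, salary FROM employees WHERE salary > 131367

Result:
id | name  | salary
---+-------+-------
3  | Jack  | 179909
4  | Grace | 171089
5  | Alice | 164089
6  | Carol | 141490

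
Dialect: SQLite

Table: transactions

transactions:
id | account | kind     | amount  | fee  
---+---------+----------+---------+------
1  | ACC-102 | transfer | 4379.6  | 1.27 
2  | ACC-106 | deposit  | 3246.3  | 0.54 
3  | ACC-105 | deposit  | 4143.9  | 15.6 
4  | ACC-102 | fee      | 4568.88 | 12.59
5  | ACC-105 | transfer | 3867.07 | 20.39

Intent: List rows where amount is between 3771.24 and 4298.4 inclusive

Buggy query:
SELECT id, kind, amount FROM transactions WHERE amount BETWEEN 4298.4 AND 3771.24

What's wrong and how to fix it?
Bug: The bounds are reversed; BETWEEN a AND b requires a <= b to match anything

Fix: Write BETWEEN 3771.24 AND 4298.4

Corrected query:
SELECT id, kind, amount FROM transactions WHERE amount BETWEEN 3771.24 AND 4298.4

Result:
id | kind     | amount 
---+----------+--------
3  | deposit  | 4143.9 
5  | transfer | 3867.07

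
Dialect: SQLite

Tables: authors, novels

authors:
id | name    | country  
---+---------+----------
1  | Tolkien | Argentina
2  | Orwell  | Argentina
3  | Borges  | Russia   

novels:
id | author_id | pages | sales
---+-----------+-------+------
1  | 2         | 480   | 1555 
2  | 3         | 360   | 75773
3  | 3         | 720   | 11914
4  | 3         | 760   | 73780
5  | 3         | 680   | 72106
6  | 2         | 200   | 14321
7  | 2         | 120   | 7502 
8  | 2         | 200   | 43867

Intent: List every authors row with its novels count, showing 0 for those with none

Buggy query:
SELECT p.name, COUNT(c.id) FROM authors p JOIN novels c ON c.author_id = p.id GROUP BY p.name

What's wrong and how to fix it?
Bug: An inner join excludes parents with zero children

Fix: Switch to LEFT JOIN to retain unmatched parent rows

Corrected query:
SELECT p.name, COUNT(c.id) FROM authors p LEFT JOIN novels c ON c.author_id = p.id GROUP BY p.name

Result:
name    | COUNT(c.id)
--------+------------
Borges  | 4          
Orwell  | 4          
Tolkien | 0          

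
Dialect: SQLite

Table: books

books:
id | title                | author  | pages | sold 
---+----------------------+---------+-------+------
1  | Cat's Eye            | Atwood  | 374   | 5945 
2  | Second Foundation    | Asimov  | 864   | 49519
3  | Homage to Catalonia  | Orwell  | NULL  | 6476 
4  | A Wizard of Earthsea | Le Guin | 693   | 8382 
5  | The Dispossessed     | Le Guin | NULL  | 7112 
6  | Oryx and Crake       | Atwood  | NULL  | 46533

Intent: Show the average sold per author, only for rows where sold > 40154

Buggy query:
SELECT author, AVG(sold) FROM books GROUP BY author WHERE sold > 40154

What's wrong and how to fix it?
Bug: WHERE cannot follow GROUP BY

Fix: Place WHERE between FROM and GROUP BY

Corrected query:
SELECT author, AVG(sold) FROM books WHERE sold > 40154 GROUP BY author

Result:
author | AVG(sold)
-------+----------
Asimov | 49519    
Atwood | 46533    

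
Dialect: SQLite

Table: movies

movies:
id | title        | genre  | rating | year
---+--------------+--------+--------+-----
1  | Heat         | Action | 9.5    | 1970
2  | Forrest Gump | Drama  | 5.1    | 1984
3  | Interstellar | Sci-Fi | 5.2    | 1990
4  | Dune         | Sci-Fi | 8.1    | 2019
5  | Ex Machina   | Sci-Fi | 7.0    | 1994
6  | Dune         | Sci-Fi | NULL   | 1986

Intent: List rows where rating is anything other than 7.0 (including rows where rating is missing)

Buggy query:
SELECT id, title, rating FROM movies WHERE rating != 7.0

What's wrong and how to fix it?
Bug: 'rating != 7.0' is unknown when rating is NULL, so NULL rows are silently excluded

Fix: Handle NULL separately with IS NULL alongside the inequality

Corrected query:
SELECT id, title, rating FROM movies WHERE rating != 7.0 OR rating IS NULL

Result:
id | title        | rating
---+--------------+-------
1  | Heat         | 9.5   
2  | Forrest Gump | 5.1   
3  | Interstellar | 5.2   
4  | Dune         | 8.1   
6  | Dune         | NULL  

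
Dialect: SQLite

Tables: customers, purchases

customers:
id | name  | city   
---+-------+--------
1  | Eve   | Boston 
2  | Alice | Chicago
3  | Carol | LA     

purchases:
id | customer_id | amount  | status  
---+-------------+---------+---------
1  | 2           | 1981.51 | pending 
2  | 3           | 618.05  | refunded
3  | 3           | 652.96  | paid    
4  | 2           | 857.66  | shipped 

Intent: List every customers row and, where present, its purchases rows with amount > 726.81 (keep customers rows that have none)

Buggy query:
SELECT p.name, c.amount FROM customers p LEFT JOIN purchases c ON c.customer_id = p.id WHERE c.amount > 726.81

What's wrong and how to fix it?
Bug: Filtering c.amount in WHERE discards the NULL rows produced by LEFT JOIN, turning it into an inner join

Fix: Put 'c.amount > 726.81' in the JOIN's ON clause instead of WHERE

Corrected query:
SELECT p.name, c.amount FROM customers p LEFT JOIN purchases c ON c.customer_id = p.id AND c.amount > 726.81

Result:
name  | amount 
------+--------
Eve   | NULL   
Alice | 857.66 
Alice | 1981.51
Carol | NULL   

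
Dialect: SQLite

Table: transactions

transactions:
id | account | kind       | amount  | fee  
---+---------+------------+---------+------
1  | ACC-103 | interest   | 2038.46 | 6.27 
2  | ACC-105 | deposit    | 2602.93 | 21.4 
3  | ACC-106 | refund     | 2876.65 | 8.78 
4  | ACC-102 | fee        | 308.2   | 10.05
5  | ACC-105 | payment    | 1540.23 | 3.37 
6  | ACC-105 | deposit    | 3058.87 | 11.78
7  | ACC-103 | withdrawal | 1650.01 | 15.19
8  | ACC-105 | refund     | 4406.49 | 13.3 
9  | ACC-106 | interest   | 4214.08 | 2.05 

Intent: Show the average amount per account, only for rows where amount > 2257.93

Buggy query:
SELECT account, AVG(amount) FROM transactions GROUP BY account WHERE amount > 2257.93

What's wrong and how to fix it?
Bug: Row-level WHERE must come before GROUP BY in the clause order

Fix: Move the WHERE clause before GROUP BY

Corrected query:
SELECT account, AVG(amount) FROM transactions WHERE amount > 2257.93 GROUP BY account

Result:
account | AVG(amount)
--------+------------
ACC-105 | 3356.096667
ACC-106 | 3545.365   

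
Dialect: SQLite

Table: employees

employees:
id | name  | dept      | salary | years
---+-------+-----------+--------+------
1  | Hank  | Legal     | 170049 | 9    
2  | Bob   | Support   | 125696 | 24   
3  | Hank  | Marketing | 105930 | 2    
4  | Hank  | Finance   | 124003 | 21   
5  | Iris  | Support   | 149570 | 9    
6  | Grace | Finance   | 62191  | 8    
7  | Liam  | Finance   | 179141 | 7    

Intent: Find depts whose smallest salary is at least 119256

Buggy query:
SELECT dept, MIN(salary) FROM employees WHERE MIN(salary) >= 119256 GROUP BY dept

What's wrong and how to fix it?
Bug: MIN() in WHERE is a misuse of aggregate

Fix: Replace WHERE with HAVING after the GROUP BY

Corrected query:
SELECT dept, MIN(salary) FROM employees GROUP BY dept HAVING MIN(salary) >= 119256

Result:
dept    | MIN(salary)
--------+------------
Legal   | 170049     
Support | 125696     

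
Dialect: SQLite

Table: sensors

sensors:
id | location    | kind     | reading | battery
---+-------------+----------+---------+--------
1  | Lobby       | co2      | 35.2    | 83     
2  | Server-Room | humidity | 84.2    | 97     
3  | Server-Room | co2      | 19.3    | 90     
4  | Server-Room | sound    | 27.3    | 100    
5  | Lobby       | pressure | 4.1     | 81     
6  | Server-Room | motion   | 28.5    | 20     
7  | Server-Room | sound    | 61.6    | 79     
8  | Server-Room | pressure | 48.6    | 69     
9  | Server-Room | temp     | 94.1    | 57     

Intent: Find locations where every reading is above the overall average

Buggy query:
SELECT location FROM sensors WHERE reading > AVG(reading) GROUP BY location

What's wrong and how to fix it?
Bug: AVG() is an aggregate; it can't sit directly in WHERE

Fix: Use a subquery for AVG and a HAVING MIN(...) filter so the condition holds for every row in the group

Corrected query:
SELECT location FROM sensors GROUP BY location HAVING MIN(reading) > (SELECT AVG(reading) FROM sensors)

Result:
(no rows)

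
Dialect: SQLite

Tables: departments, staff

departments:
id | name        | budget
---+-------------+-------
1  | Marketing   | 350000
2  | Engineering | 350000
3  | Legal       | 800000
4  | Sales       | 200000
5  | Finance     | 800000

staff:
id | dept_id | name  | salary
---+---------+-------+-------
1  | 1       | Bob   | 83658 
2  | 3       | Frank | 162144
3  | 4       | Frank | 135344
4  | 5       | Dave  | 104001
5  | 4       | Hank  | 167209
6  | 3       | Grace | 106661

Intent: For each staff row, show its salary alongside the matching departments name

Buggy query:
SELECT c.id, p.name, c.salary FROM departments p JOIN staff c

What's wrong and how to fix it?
Bug: JOIN with no ON clause produces a cartesian product; every staff row pairs with every departments row

Fix: Add ON c.dept_id = p.id to the JOIN

Corrected query:
SELECT c.id, p.name, c.salary FROM departments p JOIN staff c ON c.dept_id = p.id

Result:
id | name      | salary
---+-----------+-------
1  | Marketing | 83658 
2  | Legal     | 162144
3  | Sales     | 135344
4  | Finance   | 104001
5  | Sales     | 167209
6  | Legal     | 106661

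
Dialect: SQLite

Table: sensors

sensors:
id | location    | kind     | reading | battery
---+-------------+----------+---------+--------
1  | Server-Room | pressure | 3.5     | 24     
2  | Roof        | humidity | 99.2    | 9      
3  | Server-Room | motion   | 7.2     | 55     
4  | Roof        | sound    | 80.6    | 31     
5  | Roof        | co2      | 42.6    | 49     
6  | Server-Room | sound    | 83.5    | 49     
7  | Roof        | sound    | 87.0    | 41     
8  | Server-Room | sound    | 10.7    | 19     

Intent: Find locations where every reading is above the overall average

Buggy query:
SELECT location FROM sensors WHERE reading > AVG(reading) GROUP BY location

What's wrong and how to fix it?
Bug: AVG() is an aggregate; it can't sit directly in WHERE

Fix: Compute the overall average in a scalar subquery and compare each group's MIN against it in HAVING

Corrected query:
SELECT location FROM sensors GROUP BY location HAVING MIN(reading) > (SELECT AVG(reading) FROM sensors)

Result:
(no rows)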